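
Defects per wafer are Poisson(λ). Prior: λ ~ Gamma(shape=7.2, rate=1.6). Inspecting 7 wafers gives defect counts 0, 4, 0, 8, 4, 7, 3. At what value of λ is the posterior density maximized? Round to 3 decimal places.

3.744

Σ counts = 26. Posterior: Gamma(shape = 7.2+26 = 33.2, rate = 1.6+7 = 8.6).
Mode = (α−1)/β = 32.2/8.6 = 3.744.
Mean = α/β = 33.2/8.6 = 3.860.
This is the posterior mode — the MAP estimate.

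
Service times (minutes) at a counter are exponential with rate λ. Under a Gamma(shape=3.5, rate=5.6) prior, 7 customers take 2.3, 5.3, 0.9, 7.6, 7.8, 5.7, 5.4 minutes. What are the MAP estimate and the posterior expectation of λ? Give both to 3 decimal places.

MAP = 0.234; posterior mean = 0.259

Σ times = 35.0. Posterior: Gamma(shape = 3.5+7 = 10.5, rate = 5.6+35.0 = 40.6).
Mode = (α−1)/β = 9.5/40.6 = 0.234.
Mean = α/β = 10.5/40.6 = 0.259.
The mean is pulled above the mode by the posterior's right skew.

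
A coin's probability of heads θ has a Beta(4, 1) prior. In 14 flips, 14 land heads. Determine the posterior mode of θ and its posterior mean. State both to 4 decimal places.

Posterior: Beta(4+14, 1+0) = Beta(18, 1).
Since β = 1 ≤ 1 and α > 1, the Beta density is monotone increasing on [0,1]; the mode is at 1.
Mean = 18/(18+1) = 0.9474.

MAP = 1.0000; posterior mean = 0.9474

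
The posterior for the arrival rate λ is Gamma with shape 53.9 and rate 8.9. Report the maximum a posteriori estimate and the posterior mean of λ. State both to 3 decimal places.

Mode = (α−1)/β = 52.9/8.9 = 5.944.
Mean = α/β = 53.9/8.9 = 6.056.

maximum a posteriori estimate = 5.944, posterior mean = 6.056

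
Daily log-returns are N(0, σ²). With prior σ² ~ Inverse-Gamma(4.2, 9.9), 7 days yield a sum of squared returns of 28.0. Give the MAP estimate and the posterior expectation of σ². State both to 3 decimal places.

MAP estimate = 2.747, posterior expectation = 3.567

Posterior: Inverse-Gamma(shape = 4.2+7/2 = 7.7, scale = 9.9+28.0/2 = 23.9).
Mode = β/(α+1) = 23.9/8.7 = 2.747.
Mean = β/(α−1) = 23.9/6.7 = 3.567.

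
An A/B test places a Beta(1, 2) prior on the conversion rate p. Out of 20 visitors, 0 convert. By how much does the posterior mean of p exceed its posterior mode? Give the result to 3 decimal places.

Posterior: Beta(1+0, 2+20) = Beta(1, 22).
Since α = 1 ≤ 1 and β > 1, the Beta density is monotone decreasing on [0,1]; the mode is at 0.
Mean = 1/(1+22) = 0.043.
Difference = 0.043 − 0.000 = 0.043.

0.043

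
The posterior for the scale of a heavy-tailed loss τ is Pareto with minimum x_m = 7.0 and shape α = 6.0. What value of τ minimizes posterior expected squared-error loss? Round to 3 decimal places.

The Pareto density is strictly decreasing on [x_m, ∞), so the mode is x_m = 7.000.
Mean = α·x_m/(α−1) = 6.0·7.0/5.0 = 8.400.
Squared-error loss ⇒ the optimal estimator is the posterior mean.

8.400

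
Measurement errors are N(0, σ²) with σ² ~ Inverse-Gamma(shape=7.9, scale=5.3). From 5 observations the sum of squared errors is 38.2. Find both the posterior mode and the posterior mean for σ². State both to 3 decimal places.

Posterior: Inverse-Gamma(shape = 7.9+5/2 = 10.4, scale = 5.3+38.2/2 = 24.4).
Mode = β/(α+1) = 24.4/11.4 = 2.140.
Mean = β/(α−1) = 24.4/9.4 = 2.596.
Right-skewed posterior ⇒ mode < mean.

MAP = 2.140; posterior mean = 2.596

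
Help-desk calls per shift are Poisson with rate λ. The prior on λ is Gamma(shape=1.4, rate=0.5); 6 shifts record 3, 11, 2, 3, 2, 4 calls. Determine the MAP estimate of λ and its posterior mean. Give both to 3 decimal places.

MAP estimate = 3.908, posterior mean = 4.062

Σ counts = 25. Posterior: Gamma(shape = 1.4+25 = 26.4, rate = 0.5+6 = 6.5).
Mode = (α−1)/β = 25.4/6.5 = 3.908.
Mean = α/β = 26.4/6.5 = 4.062.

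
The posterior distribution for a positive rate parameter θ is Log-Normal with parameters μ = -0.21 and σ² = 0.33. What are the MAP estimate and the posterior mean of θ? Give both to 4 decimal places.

Mode = exp(μ − σ²) = exp(-0.54) = 0.5827.
Mean = exp(μ + σ²/2) = exp(-0.045) = 0.9560.
Right-skewed posterior ⇒ mode < mean.

MAP estimate = 0.5827, posterior mean = 0.9560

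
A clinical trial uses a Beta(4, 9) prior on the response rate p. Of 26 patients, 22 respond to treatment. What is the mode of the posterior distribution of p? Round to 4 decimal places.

0.6757

Posterior: Beta(4+22, 9+4) = Beta(26, 13).
Mode = (26−1)/(26+13−2) = 25/37 = 0.6757.
Mean = 26/(26+13) = 26/39 = 0.6667.
This is the posterior mode — the MAP estimate.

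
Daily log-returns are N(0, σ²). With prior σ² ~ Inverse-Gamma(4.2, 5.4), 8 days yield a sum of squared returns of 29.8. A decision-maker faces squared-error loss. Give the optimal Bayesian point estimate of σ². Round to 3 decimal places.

2.819

Posterior: Inverse-Gamma(shape = 4.2+8/2 = 8.2, scale = 5.4+29.8/2 = 20.3).
Mode = β/(α+1) = 20.3/9.2 = 2.207.
Mean = β/(α−1) = 20.3/7.2 = 2.819.
Squared-error loss ⇒ the optimal estimator is the posterior mean.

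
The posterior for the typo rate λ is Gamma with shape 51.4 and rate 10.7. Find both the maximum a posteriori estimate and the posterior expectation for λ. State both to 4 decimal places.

λ_MAP = 4.7103, E[λ|data] = 4.8037

Mode = (α−1)/β = 50.4/10.7 = 4.7103.
Mean = α/β = 51.4/10.7 = 4.8037.
The mean is pulled above the mode by the posterior's right skew.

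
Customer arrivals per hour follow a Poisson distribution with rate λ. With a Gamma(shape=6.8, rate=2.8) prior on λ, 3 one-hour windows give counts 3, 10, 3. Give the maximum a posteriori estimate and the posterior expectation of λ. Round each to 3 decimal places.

MAP: 3.759. Posterior mean: 3.931.

Σ counts = 16. Posterior: Gamma(shape = 6.8+16 = 22.8, rate = 2.8+3 = 5.8).
Mode = (α−1)/β = 21.8/5.8 = 3.759.
Mean = α/β = 22.8/5.8 = 3.931.
Mean > mode: the posterior has a right tail.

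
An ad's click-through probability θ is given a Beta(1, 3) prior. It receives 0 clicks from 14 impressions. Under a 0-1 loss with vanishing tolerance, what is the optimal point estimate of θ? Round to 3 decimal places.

0.000

Posterior: Beta(1+0, 3+14) = Beta(1, 17).
Since α = 1 ≤ 1 and β > 1, the Beta density is monotone decreasing on [0,1]; the mode is at 0.
Mean = 1/(1+17) = 0.056.
This is the posterior mode — the MAP estimate.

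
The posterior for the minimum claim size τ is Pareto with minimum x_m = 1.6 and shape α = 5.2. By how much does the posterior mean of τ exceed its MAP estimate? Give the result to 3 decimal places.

0.381

The Pareto density is strictly decreasing on [x_m, ∞), so the mode is x_m = 1.600.
Mean = α·x_m/(α−1) = 5.2·1.6/4.2 = 1.981.
Difference = 1.981 − 1.600 = 0.381.
The mean is pulled above the mode by the posterior's right skew.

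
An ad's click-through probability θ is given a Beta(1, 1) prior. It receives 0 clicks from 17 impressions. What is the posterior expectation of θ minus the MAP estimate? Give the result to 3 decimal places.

Posterior: Beta(1+0, 1+17) = Beta(1, 18).
Since α = 1 ≤ 1 and β > 1, the Beta density is monotone decreasing on [0,1]; the mode is at 0.
Mean = 1/(1+18) = 0.053.
Difference = 0.053 − 0.000 = 0.053.

0.053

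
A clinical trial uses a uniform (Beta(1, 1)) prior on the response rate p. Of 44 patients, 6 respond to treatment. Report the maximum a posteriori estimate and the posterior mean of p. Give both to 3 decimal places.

Posterior: Beta(1+6, 1+38) = Beta(7, 39).
Mode = (7−1)/(7+39−2) = 6/44 = 0.136.
Mean = 7/(7+39) = 7/46 = 0.152.

MAP: 0.136. Posterior mean: 0.152.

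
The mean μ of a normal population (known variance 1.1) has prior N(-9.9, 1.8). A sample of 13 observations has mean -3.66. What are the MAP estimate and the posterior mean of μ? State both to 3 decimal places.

MAP estimate = -3.940, posterior mean = -3.940

Posterior for μ is Normal. Precision-weighted mean: (1/1.8·-9.9 + 13/1.1·-3.66) / (1/1.8 + 13/1.1) = -3.940.
A Normal posterior is symmetric, so mode = mean.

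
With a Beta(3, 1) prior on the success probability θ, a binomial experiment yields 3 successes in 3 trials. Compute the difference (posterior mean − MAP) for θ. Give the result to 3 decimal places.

-0.143

Posterior: Beta(3+3, 1+0) = Beta(6, 1).
Since β = 1 ≤ 1 and α > 1, the Beta density is monotone increasing on [0,1]; the mode is at 1.
Mean = 6/(6+1) = 0.857.
Difference = 0.857 − 1.000 = -0.143.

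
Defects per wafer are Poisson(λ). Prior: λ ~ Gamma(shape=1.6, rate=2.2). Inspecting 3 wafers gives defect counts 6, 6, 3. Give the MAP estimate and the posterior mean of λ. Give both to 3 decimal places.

Σ counts = 15. Posterior: Gamma(shape = 1.6+15 = 16.6, rate = 2.2+3 = 5.2).
Mode = (α−1)/β = 15.6/5.2 = 3.000.
Mean = α/β = 16.6/5.2 = 3.192.

MAP: 3.000. Posterior mean: 3.192.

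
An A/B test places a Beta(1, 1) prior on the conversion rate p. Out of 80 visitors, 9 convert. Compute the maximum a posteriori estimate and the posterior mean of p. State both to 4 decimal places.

MAP = 0.1125, posterior mean = 0.1220

Posterior: Beta(1+9, 1+71) = Beta(10, 72).
Mode = (10−1)/(10+72−2) = 9/80 = 0.1125.
With a flat prior the MAP equals the MLE, 9/80.
Mean = 10/(10+72) = 10/82 = 0.1220.
The mean is pulled above the mode by the posterior's right skew.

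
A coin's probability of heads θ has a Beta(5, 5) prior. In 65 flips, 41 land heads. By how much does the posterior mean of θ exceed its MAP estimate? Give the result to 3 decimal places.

-0.003

Posterior: Beta(5+41, 5+24) = Beta(46, 29).
Mode = (46−1)/(46+29−2) = 45/73 = 0.616.
Mean = 46/(46+29) = 46/75 = 0.613.
Difference = 0.613 − 0.616 = -0.003.
The posterior is left-skewed, so the mode exceeds the mean.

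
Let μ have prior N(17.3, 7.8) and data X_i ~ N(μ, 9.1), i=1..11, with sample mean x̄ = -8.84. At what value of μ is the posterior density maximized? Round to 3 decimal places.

-6.333

Posterior for μ is Normal. Precision-weighted mean: (1/7.8·17.3 + 11/9.1·-8.84) / (1/7.8 + 11/9.1) = -6.333.
A Normal posterior is symmetric, so mode = mean.
This is the posterior mode — the MAP estimate.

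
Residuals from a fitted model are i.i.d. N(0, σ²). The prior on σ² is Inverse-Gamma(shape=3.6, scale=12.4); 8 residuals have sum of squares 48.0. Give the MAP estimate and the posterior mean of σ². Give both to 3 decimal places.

Posterior: Inverse-Gamma(shape = 3.6+8/2 = 7.6, scale = 12.4+48.0/2 = 36.4).
Mode = β/(α+1) = 36.4/8.6 = 4.233.
Mean = β/(α−1) = 36.4/6.6 = 5.515.
The posterior is right-skewed, so the mean exceeds the mode.

MAP = 4.233, posterior mean = 5.515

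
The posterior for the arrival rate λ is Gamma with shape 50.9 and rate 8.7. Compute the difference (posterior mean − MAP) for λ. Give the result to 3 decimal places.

0.115

Mode = (α−1)/β = 49.9/8.7 = 5.736.
Mean = α/β = 50.9/8.7 = 5.851.
Difference = 5.851 − 5.736 = 0.115.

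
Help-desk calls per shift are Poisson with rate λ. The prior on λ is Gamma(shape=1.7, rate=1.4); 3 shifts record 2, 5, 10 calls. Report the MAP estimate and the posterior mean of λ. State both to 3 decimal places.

Σ counts = 17. Posterior: Gamma(shape = 1.7+17 = 18.7, rate = 1.4+3 = 4.4).
Mode = (α−1)/β = 17.7/4.4 = 4.023.
Mean = α/β = 18.7/4.4 = 4.250.
The mean is pulled above the mode by the posterior's right skew.

MAP: 4.023. Posterior mean: 4.250.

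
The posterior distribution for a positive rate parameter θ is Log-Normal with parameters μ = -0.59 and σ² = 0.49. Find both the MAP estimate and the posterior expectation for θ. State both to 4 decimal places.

Mode = exp(μ − σ²) = exp(-1.08) = 0.3396.
Mean = exp(μ + σ²/2) = exp(-0.345) = 0.7082.
The posterior is right-skewed, so the mean exceeds the mode.

MAP = 0.3396; posterior mean = 0.7082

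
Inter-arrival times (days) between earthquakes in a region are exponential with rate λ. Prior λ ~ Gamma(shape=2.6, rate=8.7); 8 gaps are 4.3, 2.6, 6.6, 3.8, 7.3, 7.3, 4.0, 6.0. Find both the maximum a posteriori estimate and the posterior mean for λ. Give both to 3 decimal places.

Σ times = 41.9. Posterior: Gamma(shape = 2.6+8 = 10.6, rate = 8.7+41.9 = 50.6).
Mode = (α−1)/β = 9.6/50.6 = 0.190.
Mean = α/β = 10.6/50.6 = 0.209.

MAP = 0.190, posterior mean = 0.209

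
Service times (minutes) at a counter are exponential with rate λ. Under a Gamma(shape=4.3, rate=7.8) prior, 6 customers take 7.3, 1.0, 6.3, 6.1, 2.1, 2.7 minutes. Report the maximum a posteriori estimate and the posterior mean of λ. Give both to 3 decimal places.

maximum a posteriori estimate = 0.279, posterior mean = 0.309

Σ times = 25.5. Posterior: Gamma(shape = 4.3+6 = 10.3, rate = 7.8+25.5 = 33.3).
Mode = (α−1)/β = 9.3/33.3 = 0.279.
Mean = α/β = 10.3/33.3 = 0.309.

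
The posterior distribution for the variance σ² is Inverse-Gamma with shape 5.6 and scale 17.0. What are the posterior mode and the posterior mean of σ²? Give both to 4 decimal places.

posterior mode = 2.5758, posterior mean = 3.6957

Mode = β/(α+1) = 17.0/6.6 = 2.5758.
Mean = β/(α−1) = 17.0/4.6 = 3.6957.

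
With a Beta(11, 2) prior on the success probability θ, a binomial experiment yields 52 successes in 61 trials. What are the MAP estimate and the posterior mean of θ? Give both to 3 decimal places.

MAP estimate = 0.861, posterior mean = 0.851

Posterior: Beta(11+52, 2+9) = Beta(63, 11).
Mode = (63−1)/(63+11−2) = 62/72 = 0.861.
Mean = 63/(63+11) = 63/74 = 0.851.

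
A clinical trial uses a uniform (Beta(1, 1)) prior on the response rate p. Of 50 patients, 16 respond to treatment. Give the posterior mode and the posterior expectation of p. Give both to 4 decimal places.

Posterior: Beta(1+16, 1+34) = Beta(17, 35).
Mode = (17−1)/(17+35−2) = 16/50 = 0.3200.
With a flat prior the MAP equals the MLE, 16/50.
Mean = 17/(17+35) = 17/52 = 0.3269.
Right-skewed posterior ⇒ mode < mean.

MAP = 0.3200; posterior mean = 0.3269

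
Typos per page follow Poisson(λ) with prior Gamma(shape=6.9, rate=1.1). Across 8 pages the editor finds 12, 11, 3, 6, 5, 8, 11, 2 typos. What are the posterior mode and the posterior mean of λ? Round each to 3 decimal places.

posterior mode = 7.022, posterior mean = 7.132

Σ counts = 58. Posterior: Gamma(shape = 6.9+58 = 64.9, rate = 1.1+8 = 9.1).
Mode = (α−1)/β = 63.9/9.1 = 7.022.
Mean = α/β = 64.9/9.1 = 7.132.
Mean > mode: the posterior has a right tail.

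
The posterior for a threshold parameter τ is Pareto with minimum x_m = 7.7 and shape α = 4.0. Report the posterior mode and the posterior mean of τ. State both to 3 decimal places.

The Pareto density is strictly decreasing on [x_m, ∞), so the mode is x_m = 7.700.
Mean = α·x_m/(α−1) = 4.0·7.7/3.0 = 10.267.

MAP = 7.700, posterior mean = 10.267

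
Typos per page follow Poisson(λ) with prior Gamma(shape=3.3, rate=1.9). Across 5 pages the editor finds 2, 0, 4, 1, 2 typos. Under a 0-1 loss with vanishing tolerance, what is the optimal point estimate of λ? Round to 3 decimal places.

Σ counts = 9. Posterior: Gamma(shape = 3.3+9 = 12.3, rate = 1.9+5 = 6.9).
Mode = (α−1)/β = 11.3/6.9 = 1.638.
Mean = α/β = 12.3/6.9 = 1.783.
This is the posterior mode — the MAP estimate.

1.638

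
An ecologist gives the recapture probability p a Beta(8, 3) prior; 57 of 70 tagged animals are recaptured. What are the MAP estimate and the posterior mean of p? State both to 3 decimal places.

Posterior: Beta(8+57, 3+13) = Beta(65, 16).
Mode = (65−1)/(65+16−2) = 64/79 = 0.810.
Mean = 65/(65+16) = 65/81 = 0.802.
Left-skewed posterior ⇒ mean < mode.

MAP estimate = 0.810, posterior mean = 0.802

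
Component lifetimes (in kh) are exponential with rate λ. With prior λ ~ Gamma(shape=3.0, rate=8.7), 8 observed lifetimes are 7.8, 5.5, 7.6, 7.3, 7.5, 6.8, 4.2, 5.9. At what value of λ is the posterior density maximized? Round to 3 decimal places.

0.163

Σ times = 52.6. Posterior: Gamma(shape = 3.0+8 = 11.0, rate = 8.7+52.6 = 61.3).
Mode = (α−1)/β = 10.0/61.3 = 0.163.
Mean = α/β = 11.0/61.3 = 0.179.
This is the posterior mode — the MAP estimate.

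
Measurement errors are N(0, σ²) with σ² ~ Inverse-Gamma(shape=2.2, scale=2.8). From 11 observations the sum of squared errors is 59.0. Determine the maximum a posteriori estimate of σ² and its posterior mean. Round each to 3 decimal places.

maximum a posteriori estimate = 3.713, posterior mean = 4.821

Posterior: Inverse-Gamma(shape = 2.2+11/2 = 7.7, scale = 2.8+59.0/2 = 32.3).
Mode = β/(α+1) = 32.3/8.7 = 3.713.
Mean = β/(α−1) = 32.3/6.7 = 4.821.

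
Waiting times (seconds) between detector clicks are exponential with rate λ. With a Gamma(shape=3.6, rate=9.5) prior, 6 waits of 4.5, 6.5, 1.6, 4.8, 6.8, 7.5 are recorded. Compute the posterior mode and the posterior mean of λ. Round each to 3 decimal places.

MAP = 0.209; posterior mean = 0.233

Σ times = 31.7. Posterior: Gamma(shape = 3.6+6 = 9.6, rate = 9.5+31.7 = 41.2).
Mode = (α−1)/β = 8.6/41.2 = 0.209.
Mean = α/β = 9.6/41.2 = 0.233.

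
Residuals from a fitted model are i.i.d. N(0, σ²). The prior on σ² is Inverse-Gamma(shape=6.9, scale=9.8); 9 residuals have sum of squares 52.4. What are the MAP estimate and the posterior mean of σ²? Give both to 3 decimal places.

MAP: 2.903. Posterior mean: 3.462.

Posterior: Inverse-Gamma(shape = 6.9+9/2 = 11.4, scale = 9.8+52.4/2 = 36.0).
Mode = β/(α+1) = 36.0/12.4 = 2.903.
Mean = β/(α−1) = 36.0/10.4 = 3.462.
The posterior is right-skewed, so the mean exceeds the mode.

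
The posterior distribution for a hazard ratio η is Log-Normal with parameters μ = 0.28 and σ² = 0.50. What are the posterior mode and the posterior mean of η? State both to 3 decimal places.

MAP = 0.803, posterior mean = 1.699

Mode = exp(μ − σ²) = exp(-0.22) = 0.803.
Mean = exp(μ + σ²/2) = exp(0.530) = 1.699.
The mean is pulled above the mode by the posterior's right skew.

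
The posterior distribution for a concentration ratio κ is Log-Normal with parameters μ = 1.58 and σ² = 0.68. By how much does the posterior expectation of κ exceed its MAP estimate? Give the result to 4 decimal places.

4.3614

Mode = exp(μ − σ²) = exp(0.90) = 2.4596.
Mean = exp(μ + σ²/2) = exp(1.920) = 6.8210.
Difference = 6.8210 − 2.4596 = 4.3614.
Right-skewed posterior ⇒ mode < mean.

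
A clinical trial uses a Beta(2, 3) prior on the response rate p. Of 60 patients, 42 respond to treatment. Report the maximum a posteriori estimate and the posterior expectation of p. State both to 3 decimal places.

MAP = 0.683; posterior mean = 0.677

Posterior: Beta(2+42, 3+18) = Beta(44, 21).
Mode = (44−1)/(44+21−2) = 43/63 = 0.683.
Mean = 44/(44+21) = 44/65 = 0.677.
The posterior is left-skewed, so the mode exceeds the mean.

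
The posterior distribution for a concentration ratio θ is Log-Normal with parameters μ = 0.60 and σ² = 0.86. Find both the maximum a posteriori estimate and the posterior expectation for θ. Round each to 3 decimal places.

θ_MAP = 0.771, E[θ|data] = 2.801

Mode = exp(μ − σ²) = exp(-0.26) = 0.771.
Mean = exp(μ + σ²/2) = exp(1.030) = 2.801.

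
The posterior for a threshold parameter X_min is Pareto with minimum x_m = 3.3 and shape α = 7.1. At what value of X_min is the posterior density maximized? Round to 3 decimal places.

The Pareto density is strictly decreasing on [x_m, ∞), so the mode is x_m = 3.300.
Mean = α·x_m/(α−1) = 7.1·3.3/6.1 = 3.841.
This is the posterior mode — the MAP estimate.

3.300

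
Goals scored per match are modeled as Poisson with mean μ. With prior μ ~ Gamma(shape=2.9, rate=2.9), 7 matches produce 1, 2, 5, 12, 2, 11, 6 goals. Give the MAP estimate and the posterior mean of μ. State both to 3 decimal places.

Σ counts = 39. Posterior: Gamma(shape = 2.9+39 = 41.9, rate = 2.9+7 = 9.9).
Mode = (α−1)/β = 40.9/9.9 = 4.131.
Mean = α/β = 41.9/9.9 = 4.232.
Right-skewed posterior ⇒ mode < mean.

μ_MAP = 4.131, E[μ|data] = 4.232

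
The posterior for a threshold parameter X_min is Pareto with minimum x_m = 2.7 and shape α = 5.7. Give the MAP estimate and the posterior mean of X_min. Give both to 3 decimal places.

The Pareto density is strictly decreasing on [x_m, ∞), so the mode is x_m = 2.700.
Mean = α·x_m/(α−1) = 5.7·2.7/4.7 = 3.274.
The mean is pulled above the mode by the posterior's right skew.

MAP = 2.700; posterior mean = 3.274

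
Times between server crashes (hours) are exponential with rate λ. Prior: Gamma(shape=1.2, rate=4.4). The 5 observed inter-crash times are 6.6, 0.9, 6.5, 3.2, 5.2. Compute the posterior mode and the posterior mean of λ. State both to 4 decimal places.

Σ times = 22.4. Posterior: Gamma(shape = 1.2+5 = 6.2, rate = 4.4+22.4 = 26.8).
Mode = (α−1)/β = 5.2/26.8 = 0.1940.
Mean = α/β = 6.2/26.8 = 0.2313.

MAP: 0.1940. Posterior mean: 0.2313.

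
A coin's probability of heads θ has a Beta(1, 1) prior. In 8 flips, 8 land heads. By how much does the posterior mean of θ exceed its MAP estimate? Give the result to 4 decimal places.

-0.1000

Posterior: Beta(1+8, 1+0) = Beta(9, 1).
Since β = 1 ≤ 1 and α > 1, the Beta density is monotone increasing on [0,1]; the mode is at 1.
Mean = 9/(9+1) = 0.9000.
Difference = 0.9000 − 1.0000 = -0.1000.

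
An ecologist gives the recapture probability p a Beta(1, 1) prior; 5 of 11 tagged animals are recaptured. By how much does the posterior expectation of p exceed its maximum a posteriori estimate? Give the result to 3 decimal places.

0.007

Posterior: Beta(1+5, 1+6) = Beta(6, 7).
Mode = (6−1)/(6+7−2) = 5/11 = 0.455.
With a flat prior the MAP equals the MLE, 5/11.
Mean = 6/(6+7) = 6/13 = 0.462.
Difference = 0.462 − 0.455 = 0.007.
The mean is pulled above the mode by the posterior's right skew.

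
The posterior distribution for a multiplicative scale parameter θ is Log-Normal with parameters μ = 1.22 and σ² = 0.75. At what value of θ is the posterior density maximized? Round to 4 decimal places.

Mode = exp(μ − σ²) = exp(0.47) = 1.6000.
Mean = exp(μ + σ²/2) = exp(1.595) = 4.9283.
This is the posterior mode — the MAP estimate.

1.6000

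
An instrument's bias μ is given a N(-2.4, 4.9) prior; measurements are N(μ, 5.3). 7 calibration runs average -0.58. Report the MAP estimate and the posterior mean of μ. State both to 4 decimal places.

Posterior for μ is Normal. Precision-weighted mean: (1/4.9·-2.4 + 7/5.3·-0.58) / (1/4.9 + 7/5.3) = -0.8236.
A Normal posterior is symmetric, so mode = mean.

MAP = -0.8236, posterior mean = -0.8236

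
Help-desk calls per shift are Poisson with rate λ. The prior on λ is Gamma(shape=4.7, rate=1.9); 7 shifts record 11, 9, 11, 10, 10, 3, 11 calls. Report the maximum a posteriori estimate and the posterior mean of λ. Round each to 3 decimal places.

Σ counts = 65. Posterior: Gamma(shape = 4.7+65 = 69.7, rate = 1.9+7 = 8.9).
Mode = (α−1)/β = 68.7/8.9 = 7.719.
Mean = α/β = 69.7/8.9 = 7.831.

MAP = 7.719, posterior mean = 7.831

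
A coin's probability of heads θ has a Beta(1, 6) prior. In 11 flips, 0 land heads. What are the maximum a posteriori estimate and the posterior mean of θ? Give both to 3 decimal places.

Posterior: Beta(1+0, 6+11) = Beta(1, 17).
Since α = 1 ≤ 1 and β > 1, the Beta density is monotone decreasing on [0,1]; the mode is at 0.
Mean = 1/(1+17) = 0.056.

MAP = 0.000, posterior mean = 0.056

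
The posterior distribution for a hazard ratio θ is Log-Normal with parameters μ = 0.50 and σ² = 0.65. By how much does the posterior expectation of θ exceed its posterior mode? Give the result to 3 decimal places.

1.421

Mode = exp(μ − σ²) = exp(-0.15) = 0.861.
Mean = exp(μ + σ²/2) = exp(0.825) = 2.282.
Difference = 2.282 − 0.861 = 1.421.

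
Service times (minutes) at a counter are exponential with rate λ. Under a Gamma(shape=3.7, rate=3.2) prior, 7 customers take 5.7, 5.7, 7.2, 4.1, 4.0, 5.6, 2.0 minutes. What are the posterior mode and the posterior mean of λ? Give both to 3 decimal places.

MAP = 0.259; posterior mean = 0.285

Σ times = 34.3. Posterior: Gamma(shape = 3.7+7 = 10.7, rate = 3.2+34.3 = 37.5).
Mode = (α−1)/β = 9.7/37.5 = 0.259.
Mean = α/β = 10.7/37.5 = 0.285.
The mean is pulled above the mode by the posterior's right skew.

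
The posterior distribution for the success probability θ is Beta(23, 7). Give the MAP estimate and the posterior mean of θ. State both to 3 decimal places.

Mode = (23−1)/(23+7−2) = 22/28 = 0.786.
Mean = 23/(23+7) = 23/30 = 0.767.
The posterior is left-skewed, so the mode exceeds the mean.

MAP: 0.786. Posterior mean: 0.767.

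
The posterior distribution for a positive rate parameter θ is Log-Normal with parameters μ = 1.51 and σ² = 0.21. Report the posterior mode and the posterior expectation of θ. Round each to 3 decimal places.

posterior mode = 3.669, posterior expectation = 5.028

Mode = exp(μ − σ²) = exp(1.30) = 3.669.
Mean = exp(μ + σ²/2) = exp(1.615) = 5.028.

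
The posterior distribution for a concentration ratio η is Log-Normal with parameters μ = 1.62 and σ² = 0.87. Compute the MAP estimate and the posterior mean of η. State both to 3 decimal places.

Mode = exp(μ − σ²) = exp(0.75) = 2.117.
Mean = exp(μ + σ²/2) = exp(2.055) = 7.807.

MAP = 2.117; posterior mean = 7.807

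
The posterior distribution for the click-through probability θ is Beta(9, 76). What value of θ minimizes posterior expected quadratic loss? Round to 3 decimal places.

0.106

Mode = (9−1)/(9+76−2) = 8/83 = 0.096.
Mean = 9/(9+76) = 9/85 = 0.106.
Quadratic loss ⇒ the optimal estimator is the posterior mean.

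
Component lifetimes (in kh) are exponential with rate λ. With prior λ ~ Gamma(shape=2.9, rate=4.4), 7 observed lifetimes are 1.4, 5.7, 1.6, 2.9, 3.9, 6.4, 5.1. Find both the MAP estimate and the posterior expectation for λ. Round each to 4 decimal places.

MAP = 0.2834; posterior mean = 0.3153

Σ times = 27.0. Posterior: Gamma(shape = 2.9+7 = 9.9, rate = 4.4+27.0 = 31.4).
Mode = (α−1)/β = 8.9/31.4 = 0.2834.
Mean = α/β = 9.9/31.4 = 0.3153.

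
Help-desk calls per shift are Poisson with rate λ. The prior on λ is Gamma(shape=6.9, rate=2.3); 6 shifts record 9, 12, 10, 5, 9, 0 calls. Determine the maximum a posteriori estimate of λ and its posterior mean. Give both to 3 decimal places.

Σ counts = 45. Posterior: Gamma(shape = 6.9+45 = 51.9, rate = 2.3+6 = 8.3).
Mode = (α−1)/β = 50.9/8.3 = 6.133.
Mean = α/β = 51.9/8.3 = 6.253.
The mean is pulled above the mode by the posterior's right skew.

MAP: 6.133. Posterior mean: 6.253.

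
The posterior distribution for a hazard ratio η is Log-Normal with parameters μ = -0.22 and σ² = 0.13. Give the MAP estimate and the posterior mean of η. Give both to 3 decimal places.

Mode = exp(μ − σ²) = exp(-0.35) = 0.705.
Mean = exp(μ + σ²/2) = exp(-0.155) = 0.856.

MAP: 0.705. Posterior mean: 0.856.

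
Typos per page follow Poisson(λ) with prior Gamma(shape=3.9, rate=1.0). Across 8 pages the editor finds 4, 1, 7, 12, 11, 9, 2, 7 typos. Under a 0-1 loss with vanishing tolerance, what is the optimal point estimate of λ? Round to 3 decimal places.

6.211

Σ counts = 53. Posterior: Gamma(shape = 3.9+53 = 56.9, rate = 1.0+8 = 9.0).
Mode = (α−1)/β = 55.9/9.0 = 6.211.
Mean = α/β = 56.9/9.0 = 6.322.
This is the posterior mode — the MAP estimate.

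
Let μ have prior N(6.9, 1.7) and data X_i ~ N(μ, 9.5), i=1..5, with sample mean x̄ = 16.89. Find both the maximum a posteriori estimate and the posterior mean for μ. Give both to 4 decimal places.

MAP = 11.6175; posterior mean = 11.6175

Posterior for μ is Normal. Precision-weighted mean: (1/1.7·6.9 + 5/9.5·16.89) / (1/1.7 + 5/9.5) = 11.6175.
A Normal posterior is symmetric, so mode = mean.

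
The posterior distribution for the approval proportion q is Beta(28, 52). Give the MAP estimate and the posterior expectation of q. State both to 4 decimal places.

MAP estimate = 0.3462, posterior expectation = 0.3500

Mode = (28−1)/(28+52−2) = 27/78 = 0.3462.
Mean = 28/(28+52) = 28/80 = 0.3500.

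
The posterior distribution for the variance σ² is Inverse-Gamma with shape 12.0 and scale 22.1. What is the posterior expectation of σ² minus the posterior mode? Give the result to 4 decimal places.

Mode = β/(α+1) = 22.1/13.0 = 1.7000.
Mean = β/(α−1) = 22.1/11.0 = 2.0091.
Difference = 2.0091 − 1.7000 = 0.3091.
The posterior is right-skewed, so the mean exceeds the mode.

0.3091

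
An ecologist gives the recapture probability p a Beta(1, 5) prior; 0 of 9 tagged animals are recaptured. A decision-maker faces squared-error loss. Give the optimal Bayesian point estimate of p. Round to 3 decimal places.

Posterior: Beta(1+0, 5+9) = Beta(1, 14).
Since α = 1 ≤ 1 and β > 1, the Beta density is monotone decreasing on [0,1]; the mode is at 0.
Mean = 1/(1+14) = 0.067.
Squared-error loss ⇒ the optimal estimator is the posterior mean.

0.067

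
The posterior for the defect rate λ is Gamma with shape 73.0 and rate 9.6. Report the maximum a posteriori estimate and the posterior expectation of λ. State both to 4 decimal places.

MAP = 7.5000, posterior mean = 7.6042

Mode = (α−1)/β = 72.0/9.6 = 7.5000.
Mean = α/β = 73.0/9.6 = 7.6042.
The mean is pulled above the mode by the posterior's right skew.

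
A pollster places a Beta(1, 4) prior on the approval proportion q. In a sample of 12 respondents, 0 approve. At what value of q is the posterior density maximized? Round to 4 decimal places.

0.0000

Posterior: Beta(1+0, 4+12) = Beta(1, 16).
Since α = 1 ≤ 1 and β > 1, the Beta density is monotone decreasing on [0,1]; the mode is at 0.
Mean = 1/(1+16) = 0.0588.
This is the posterior mode — the MAP estimate.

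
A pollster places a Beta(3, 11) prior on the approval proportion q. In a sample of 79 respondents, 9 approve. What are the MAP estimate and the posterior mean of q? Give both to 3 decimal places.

q_MAP = 0.121, E[q|data] = 0.129

Posterior: Beta(3+9, 11+70) = Beta(12, 81).
Mode = (12−1)/(12+81−2) = 11/91 = 0.121.
Mean = 12/(12+81) = 12/93 = 0.129.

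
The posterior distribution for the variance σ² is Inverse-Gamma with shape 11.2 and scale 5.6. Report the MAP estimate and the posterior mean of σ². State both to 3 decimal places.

Mode = β/(α+1) = 5.6/12.2 = 0.459.
Mean = β/(α−1) = 5.6/10.2 = 0.549.

MAP estimate = 0.459, posterior mean = 0.549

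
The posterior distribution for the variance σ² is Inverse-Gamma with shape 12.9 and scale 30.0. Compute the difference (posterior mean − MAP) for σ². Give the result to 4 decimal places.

0.3627

Mode = β/(α+1) = 30.0/13.9 = 2.1583.
Mean = β/(α−1) = 30.0/11.9 = 2.5210.
Difference = 2.5210 − 2.1583 = 0.3627.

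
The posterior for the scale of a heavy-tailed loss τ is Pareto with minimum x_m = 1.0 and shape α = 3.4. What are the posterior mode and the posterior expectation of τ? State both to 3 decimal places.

The Pareto density is strictly decreasing on [x_m, ∞), so the mode is x_m = 1.000.
Mean = α·x_m/(α−1) = 3.4·1.0/2.4 = 1.417.

MAP = 1.000; posterior mean = 1.417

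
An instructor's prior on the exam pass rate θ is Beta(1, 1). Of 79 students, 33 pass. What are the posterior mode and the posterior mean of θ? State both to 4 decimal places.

posterior mode = 0.4177, posterior mean = 0.4198

Posterior: Beta(1+33, 1+46) = Beta(34, 47).
Mode = (34−1)/(34+47−2) = 33/79 = 0.4177.
With a flat prior the MAP equals the MLE, 33/79.
Mean = 34/(34+47) = 34/81 = 0.4198.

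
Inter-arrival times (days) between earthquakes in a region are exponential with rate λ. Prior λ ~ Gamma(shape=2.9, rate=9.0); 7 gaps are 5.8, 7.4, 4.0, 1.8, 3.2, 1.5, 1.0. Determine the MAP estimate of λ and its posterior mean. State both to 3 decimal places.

MAP: 0.264. Posterior mean: 0.294.

Σ times = 24.7. Posterior: Gamma(shape = 2.9+7 = 9.9, rate = 9.0+24.7 = 33.7).
Mode = (α−1)/β = 8.9/33.7 = 0.264.
Mean = α/β = 9.9/33.7 = 0.294.
The mean is pulled above the mode by the posterior's right skew.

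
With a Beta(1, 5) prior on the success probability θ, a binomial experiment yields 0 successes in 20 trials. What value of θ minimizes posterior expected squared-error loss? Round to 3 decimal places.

0.038

Posterior: Beta(1+0, 5+20) = Beta(1, 25).
Since α = 1 ≤ 1 and β > 1, the Beta density is monotone decreasing on [0,1]; the mode is at 0.
Mean = 1/(1+25) = 0.038.
Squared-error loss ⇒ the optimal estimator is the posterior mean.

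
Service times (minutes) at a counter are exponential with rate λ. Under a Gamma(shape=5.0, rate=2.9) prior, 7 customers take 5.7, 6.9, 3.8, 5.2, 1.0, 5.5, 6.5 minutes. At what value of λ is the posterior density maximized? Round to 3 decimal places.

0.293

Σ times = 34.6. Posterior: Gamma(shape = 5.0+7 = 12.0, rate = 2.9+34.6 = 37.5).
Mode = (α−1)/β = 11.0/37.5 = 0.293.
Mean = α/β = 12.0/37.5 = 0.320.
This is the posterior mode — the MAP estimate.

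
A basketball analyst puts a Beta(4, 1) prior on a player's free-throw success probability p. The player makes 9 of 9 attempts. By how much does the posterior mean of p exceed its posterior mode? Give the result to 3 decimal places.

-0.071

Posterior: Beta(4+9, 1+0) = Beta(13, 1).
Since β = 1 ≤ 1 and α > 1, the Beta density is monotone increasing on [0,1]; the mode is at 1.
Mean = 13/(13+1) = 0.929.
Difference = 0.929 − 1.000 = -0.071.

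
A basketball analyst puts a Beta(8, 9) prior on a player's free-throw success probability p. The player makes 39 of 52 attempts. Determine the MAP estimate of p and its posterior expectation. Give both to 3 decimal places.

MAP: 0.687. Posterior mean: 0.681.

Posterior: Beta(8+39, 9+13) = Beta(47, 22).
Mode = (47−1)/(47+22−2) = 46/67 = 0.687.
Mean = 47/(47+22) = 47/69 = 0.681.
Left-skewed posterior ⇒ mean < mode.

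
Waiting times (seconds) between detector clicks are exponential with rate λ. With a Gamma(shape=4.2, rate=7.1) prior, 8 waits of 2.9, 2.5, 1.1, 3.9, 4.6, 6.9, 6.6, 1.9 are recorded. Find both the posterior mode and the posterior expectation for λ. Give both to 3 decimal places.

Σ times = 30.4. Posterior: Gamma(shape = 4.2+8 = 12.2, rate = 7.1+30.4 = 37.5).
Mode = (α−1)/β = 11.2/37.5 = 0.299.
Mean = α/β = 12.2/37.5 = 0.325.

MAP: 0.299. Posterior mean: 0.325.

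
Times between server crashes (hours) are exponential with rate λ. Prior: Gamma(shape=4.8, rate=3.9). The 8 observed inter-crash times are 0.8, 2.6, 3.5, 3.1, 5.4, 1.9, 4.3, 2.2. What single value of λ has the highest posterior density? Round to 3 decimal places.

0.426

Σ times = 23.8. Posterior: Gamma(shape = 4.8+8 = 12.8, rate = 3.9+23.8 = 27.7).
Mode = (α−1)/β = 11.8/27.7 = 0.426.
Mean = α/β = 12.8/27.7 = 0.462.
This is the posterior mode — the MAP estimate.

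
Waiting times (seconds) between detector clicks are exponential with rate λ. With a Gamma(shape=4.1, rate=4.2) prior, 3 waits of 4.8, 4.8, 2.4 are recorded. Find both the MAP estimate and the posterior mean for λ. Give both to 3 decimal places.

MAP = 0.377, posterior mean = 0.438

Σ times = 12.0. Posterior: Gamma(shape = 4.1+3 = 7.1, rate = 4.2+12.0 = 16.2).
Mode = (α−1)/β = 6.1/16.2 = 0.377.
Mean = α/β = 7.1/16.2 = 0.438.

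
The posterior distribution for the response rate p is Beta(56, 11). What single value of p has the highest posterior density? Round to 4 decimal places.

0.8462

Mode = (56−1)/(56+11−2) = 55/65 = 0.8462.
Mean = 56/(56+11) = 56/67 = 0.8358.
This is the posterior mode — the MAP estimate.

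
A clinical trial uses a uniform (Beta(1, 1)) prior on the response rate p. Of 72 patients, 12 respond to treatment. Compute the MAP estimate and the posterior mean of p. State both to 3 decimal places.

Posterior: Beta(1+12, 1+60) = Beta(13, 61).
Mode = (13−1)/(13+61−2) = 12/72 = 0.167.
With a flat prior the MAP equals the MLE, 12/72.
Mean = 13/(13+61) = 13/74 = 0.176.
Mean > mode: the posterior has a right tail.

MAP: 0.167. Posterior mean: 0.176.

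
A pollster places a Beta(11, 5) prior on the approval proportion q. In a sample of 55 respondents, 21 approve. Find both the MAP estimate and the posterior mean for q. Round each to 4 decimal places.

MAP estimate = 0.4493, posterior mean = 0.4507

Posterior: Beta(11+21, 5+34) = Beta(32, 39).
Mode = (32−1)/(32+39−2) = 31/69 = 0.4493.
Mean = 32/(32+39) = 32/71 = 0.4507.
The mean is pulled above the mode by the posterior's right skew.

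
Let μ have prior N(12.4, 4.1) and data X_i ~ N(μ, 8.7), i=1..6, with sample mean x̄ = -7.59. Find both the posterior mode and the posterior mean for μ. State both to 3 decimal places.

MAP: -2.367. Posterior mean: -2.367.

Posterior for μ is Normal. Precision-weighted mean: (1/4.1·12.4 + 6/8.7·-7.59) / (1/4.1 + 6/8.7) = -2.367.
A Normal posterior is symmetric, so mode = mean.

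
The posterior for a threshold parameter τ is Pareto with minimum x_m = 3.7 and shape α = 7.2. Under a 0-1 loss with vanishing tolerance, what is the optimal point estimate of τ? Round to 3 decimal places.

The Pareto density is strictly decreasing on [x_m, ∞), so the mode is x_m = 3.700.
Mean = α·x_m/(α−1) = 7.2·3.7/6.2 = 4.297.
This is the posterior mode — the MAP estimate.

3.700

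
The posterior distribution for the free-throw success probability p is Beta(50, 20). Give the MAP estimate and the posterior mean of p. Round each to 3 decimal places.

Mode = (50−1)/(50+20−2) = 49/68 = 0.721.
Mean = 50/(50+20) = 50/70 = 0.714.
Left-skewed posterior ⇒ mean < mode.

p_MAP = 0.721, E[p|data] = 0.714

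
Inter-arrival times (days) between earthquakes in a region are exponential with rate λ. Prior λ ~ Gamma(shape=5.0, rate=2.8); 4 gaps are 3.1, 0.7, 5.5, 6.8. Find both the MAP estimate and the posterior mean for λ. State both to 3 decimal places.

MAP = 0.423, posterior mean = 0.476

Σ times = 16.1. Posterior: Gamma(shape = 5.0+4 = 9.0, rate = 2.8+16.1 = 18.9).
Mode = (α−1)/β = 8.0/18.9 = 0.423.
Mean = α/β = 9.0/18.9 = 0.476.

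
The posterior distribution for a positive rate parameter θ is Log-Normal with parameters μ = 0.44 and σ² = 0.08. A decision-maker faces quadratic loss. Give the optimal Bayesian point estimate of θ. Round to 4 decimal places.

Mode = exp(μ − σ²) = exp(0.36) = 1.4333.
Mean = exp(μ + σ²/2) = exp(0.480) = 1.6161.
Quadratic loss ⇒ the optimal estimator is the posterior mean.

1.6161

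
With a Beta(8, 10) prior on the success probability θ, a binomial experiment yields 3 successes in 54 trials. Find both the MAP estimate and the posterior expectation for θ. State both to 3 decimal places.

Posterior: Beta(8+3, 10+51) = Beta(11, 61).
Mode = (11−1)/(11+61−2) = 10/70 = 0.143.
Mean = 11/(11+61) = 11/72 = 0.153.

MAP estimate = 0.143, posterior expectation = 0.153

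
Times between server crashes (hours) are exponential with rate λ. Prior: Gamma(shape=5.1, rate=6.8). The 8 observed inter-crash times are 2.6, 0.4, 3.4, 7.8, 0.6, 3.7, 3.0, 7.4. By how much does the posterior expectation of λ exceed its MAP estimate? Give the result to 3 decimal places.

0.028

Σ times = 28.9. Posterior: Gamma(shape = 5.1+8 = 13.1, rate = 6.8+28.9 = 35.7).
Mode = (α−1)/β = 12.1/35.7 = 0.339.
Mean = α/β = 13.1/35.7 = 0.367.
Difference = 0.367 − 0.339 = 0.028.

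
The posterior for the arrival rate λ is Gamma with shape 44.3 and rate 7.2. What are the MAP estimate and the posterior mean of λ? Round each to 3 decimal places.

MAP = 6.014, posterior mean = 6.153

Mode = (α−1)/β = 43.3/7.2 = 6.014.
Mean = α/β = 44.3/7.2 = 6.153.
Right-skewed posterior ⇒ mode < mean.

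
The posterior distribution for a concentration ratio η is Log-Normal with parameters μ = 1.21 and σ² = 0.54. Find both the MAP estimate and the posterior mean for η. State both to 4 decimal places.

MAP: 1.9542. Posterior mean: 4.3929.

Mode = exp(μ − σ²) = exp(0.67) = 1.9542.
Mean = exp(μ + σ²/2) = exp(1.480) = 4.3929.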